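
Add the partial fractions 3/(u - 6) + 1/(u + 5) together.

Common denominator (u - 6)(u + 5). Numerator: 3(u + 5) + 1(u - 6) = (3u + 15) + (u - 6) = 4u + 9
Result: (4u + 9)/[(u - 6)(u + 5)]


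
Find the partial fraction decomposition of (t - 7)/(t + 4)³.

(t - 7) = α(t + 4)² + β(t + 4) + γ. At t = -4: γ = 1·(-4) - 7 = -11. Coefficients: α = 0, β = 1
Result: 1/(t + 4)² - 11/(t + 4)³


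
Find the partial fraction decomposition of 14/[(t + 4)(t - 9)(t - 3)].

Using cover-up method: P = 2/13, Q = 7/39, R = -1/3
Result: (2/13)/(t + 4) + (7/39)/(t - 9) - (1/3)/(t - 3)


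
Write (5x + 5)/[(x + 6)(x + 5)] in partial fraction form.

At x=-6: A = (5·(-6) + 5)/(-6 + 5) = 25. At x=-5: B = (5·(-5) + 5)/(-5 + 6) = -20
Result: 25/(x + 6) - 20/(x + 5)


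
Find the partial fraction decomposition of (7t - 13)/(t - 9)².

(7t - 13) = P(t - 9) + Q. At t = 9: Q = 7·9 - 13 = 50. Coeff of t: P = 7
Result: 7/(t - 9) + 50/(t - 9)²


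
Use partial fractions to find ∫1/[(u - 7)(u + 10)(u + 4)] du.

Cover-up: A = 1/187, B = 1/102, C = -1/66. Decomposition: (1/187)/(u - 7) + (1/102)/(u + 10) - (1/66)/(u + 4). Integrate each term: (1/187) ln|(u - 7)| + (1/102) ln|(u + 10)| - (1/66) ln|(u + 4)| + C


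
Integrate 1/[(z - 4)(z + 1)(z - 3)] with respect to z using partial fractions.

Cover-up: A = 1/5, B = 1/20, C = -1/4. Decomposition: (1/5)/(z - 4) + (1/20)/(z + 1) - (1/4)/(z - 3). Integrate each term: (1/5) ln|(z - 4)| + (1/20) ln|(z + 1)| - (1/4) ln|(z - 3)| + C


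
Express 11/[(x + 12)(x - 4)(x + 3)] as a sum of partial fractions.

Using cover-up method: P = 11/144, Q = 11/112, R = -11/63
Result: (11/144)/(x + 12) + (11/112)/(x - 4) - (11/63)/(x + 3)


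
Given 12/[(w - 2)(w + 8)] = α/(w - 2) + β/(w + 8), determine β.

Cover-up at w = -8: β = 12/(-8 - 2) = -12/10 = -6/5


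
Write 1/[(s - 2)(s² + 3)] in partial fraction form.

Cover-up at s = 2: α = 1/(2² + 3) = 1/7. Then β = -α = -1/7, γ = -α·(0 + 2) = -2/7
Result: (1/7)/(s - 2) - ((1/7)s + 2/7)/(s² + 3)


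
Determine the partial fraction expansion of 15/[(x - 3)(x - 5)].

15/(x - 3)(x - 5) = α/(x - 3) + β/(x - 5). α = 15/(3 - 5) = -15/2, β = 15/(5 - 3) = 15/2
Result: (-15/2)/(x - 3) + (15/2)/(x - 5)


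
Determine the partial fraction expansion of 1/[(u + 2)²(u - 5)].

Cover-up at u=5: γ = 1/(5 + 2)² = 1/49. Cover-up at u=-2: β = 1/(-2 - 5) = -1/7. Comparing u² coeff: α = -γ = -1/49
Result: (-1/49)/(u + 2) - (1/7)/(u + 2)² + (1/49)/(u - 5)


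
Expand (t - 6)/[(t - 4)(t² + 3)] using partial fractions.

At t=4: A = (1·4 - 6)/(4² + 3) = -2/19. B = -A = 2/19, C = 1 - 4·A = 27/19
Result: (-2/19)/(t - 4) + ((2/19)t + 27/19)/(t² + 3)


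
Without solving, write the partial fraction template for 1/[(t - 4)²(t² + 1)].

Repeated linear + quadratic: A/(t - 4) + B/(t - 4)² + (Ct + D)/(t² + 1)


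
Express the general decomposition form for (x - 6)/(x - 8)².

Repeated linear factor: A/(x - 8) + B/(x - 8)²


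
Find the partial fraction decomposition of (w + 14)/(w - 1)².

(w + 14) = P(w - 1) + Q. At w = 1: Q = 1·1 + 14 = 15. Coeff of w: P = 1
Result: 1/(w - 1) + 15/(w - 1)²


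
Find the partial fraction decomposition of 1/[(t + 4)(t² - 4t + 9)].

Cover-up at t = -4: P = 1/((-4)² - 4·(-4) + 9) = 1/41. Then Q = -P = -1/41, R = -P·(-4 - 4) = 8/41
Result: (1/41)/(t + 4) - ((1/41)t - 8/41)/(t² - 4t + 9)


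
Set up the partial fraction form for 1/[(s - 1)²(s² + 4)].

Repeated linear + quadratic: α/(s - 1) + β/(s - 1)² + (γs + δ)/(s² + 4)


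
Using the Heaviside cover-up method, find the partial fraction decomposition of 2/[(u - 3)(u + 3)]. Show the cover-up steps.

Cover (u - 3): set u=3, get A = 2/(3 + 3) = 1/3. Cover (u + 3): set u=-3, get B = 2/(-3 - 3) = -1/3.
Result: (1/3)/(u - 3) - (1/3)/(u + 3)


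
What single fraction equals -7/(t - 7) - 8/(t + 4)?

Common denominator (t - 7)(t + 4). Numerator: -7(t + 4) - 8(t - 7) = (-7t - 28) - (8t - 56) = -15t + 28
Result: (-15t + 28)/[(t - 7)(t + 4)]


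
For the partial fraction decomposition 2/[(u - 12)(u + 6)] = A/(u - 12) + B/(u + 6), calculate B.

Cover-up at u = -6: B = 2/(-6 - 12) = -2/18 = -1/9


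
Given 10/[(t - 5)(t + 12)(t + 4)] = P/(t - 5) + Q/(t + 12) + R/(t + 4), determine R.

Cover-up at t = -4: R = 10/[(-4 - 5)(-4 + 12)] = 10/[(-9)(8)] = -10/72 = -5/36


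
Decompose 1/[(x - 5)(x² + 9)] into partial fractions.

Cover-up at x = 5: α = 1/(5² + 9) = 1/34. Then β = -α = -1/34, γ = -α·(0 + 5) = -5/34
Result: (1/34)/(x - 5) - ((1/34)x + 5/34)/(x² + 9)


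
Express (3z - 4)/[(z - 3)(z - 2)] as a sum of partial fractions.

At z=3: α = (3·3 - 4)/(3 - 2) = 5. At z=2: β = (3·2 - 4)/(2 - 3) = -2
Result: 5/(z - 3) - 2/(z - 2)


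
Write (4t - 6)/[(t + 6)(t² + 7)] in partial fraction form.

At t=-6: α = (4·(-6) - 6)/((-6)² + 7) = -30/43. β = -α = 30/43, γ = 4 - (-6)·α = -8/43
Result: (-30/43)/(t + 6) + ((30/43)t - 8/43)/(t² + 7)


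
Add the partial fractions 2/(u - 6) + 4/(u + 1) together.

Common denominator (u - 6)(u + 1). Numerator: 2(u + 1) + 4(u - 6) = (2u + 2) + (4u - 24) = 6u - 22
Result: (6u - 22)/[(u - 6)(u + 1)]


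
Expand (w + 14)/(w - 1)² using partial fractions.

(w + 14) = P(w - 1) + Q. At w = 1: Q = 1·1 + 14 = 15. Coeff of w: P = 1
Result: 1/(w - 1) + 15/(w - 1)²


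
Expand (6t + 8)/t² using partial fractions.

(6t + 8) = At + B. At t = 0: B = 6·0 + 8 = 8. Coeff of t: A = 6
Result: 6/t + 8/t²


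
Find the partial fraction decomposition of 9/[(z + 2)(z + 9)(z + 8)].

Using cover-up method: A = 3/14, B = 9/7, C = -3/2
Result: (3/14)/(z + 2) + (9/7)/(z + 9) - (3/2)/(z + 8)


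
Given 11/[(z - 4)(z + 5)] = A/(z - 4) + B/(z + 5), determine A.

Cover-up at z = 4: A = 11/(4 + 5) = 11/9


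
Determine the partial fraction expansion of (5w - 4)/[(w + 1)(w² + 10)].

At w=-1: α = (5·(-1) - 4)/((-1)² + 10) = -9/11. β = -α = 9/11, γ = 5 - (-1)·α = 46/11
Result: (-9/11)/(w + 1) + ((9/11)w + 46/11)/(w² + 10)


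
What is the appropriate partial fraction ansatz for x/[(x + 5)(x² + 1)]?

Linear + irreducible quadratic: A/(x + 5) + (Bx + C)/(x² + 1)


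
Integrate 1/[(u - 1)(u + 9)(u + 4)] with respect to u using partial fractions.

Cover-up: α = 1/50, β = 1/50, γ = -1/25. Decomposition: (1/50)/(u - 1) + (1/50)/(u + 9) - (1/25)/(u + 4). Integrate each term: (1/50) ln|(u - 1)| + (1/50) ln|(u + 9)| - (1/25) ln|(u + 4)| + C


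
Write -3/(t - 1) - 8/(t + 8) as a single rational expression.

Common denominator (t - 1)(t + 8). Numerator: -3(t + 8) - 8(t - 1) = (-3t - 24) - (8t - 8) = -11t - 16
Result: (-11t - 16)/[(t - 1)(t + 8)]


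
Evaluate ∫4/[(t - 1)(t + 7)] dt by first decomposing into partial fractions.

Decompose: 4/[(t - 1)(t + 7)] = (1/2)/(t - 1) - (1/2)/(t + 7). Integrate each term: (1/2) ln|(t - 1)| - (1/2) ln|(t + 7)| + C


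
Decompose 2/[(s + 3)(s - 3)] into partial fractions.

2/(s + 3)(s - 3) = α/(s + 3) + β/(s - 3). α = 2/(-3 - 3) = -1/3, β = 2/(3 + 3) = 1/3
Result: (-1/3)/(s + 3) + (1/3)/(s - 3)


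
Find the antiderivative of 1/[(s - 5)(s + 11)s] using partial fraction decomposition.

Cover-up: α = 1/80, β = 1/176, γ = -1/55. Decomposition: (1/80)/(s - 5) + (1/176)/(s + 11) - (1/55)/s. Integrate each term: (1/80) ln|(s - 5)| + (1/176) ln|(s + 11)| - (1/55) ln|s| + C


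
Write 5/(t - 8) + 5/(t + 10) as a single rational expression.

Common denominator (t - 8)(t + 10). Numerator: 5(t + 10) + 5(t - 8) = (5t + 50) + (5t - 40) = 10t + 10
Result: (10t + 10)/[(t - 8)(t + 10)]


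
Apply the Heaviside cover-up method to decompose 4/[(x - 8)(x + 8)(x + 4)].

Cover (x - 8), x=8: A = 4/[(8 + 8)(8 + 4)] = 1/48. Cover (x + 8), x=-8: B = 4/[(-8 - 8)(-8 + 4)] = 1/16. Cover (x + 4), x=-4: C = 4/[(-4 - 8)(-4 + 8)] = -1/12.
Result: (1/48)/(x - 8) + (1/16)/(x + 8) - (1/12)/(x + 4)


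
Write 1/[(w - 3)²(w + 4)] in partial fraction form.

Cover-up at w=-4: γ = 1/(-4 - 3)² = 1/49. Cover-up at w=3: β = 1/(3 + 4) = 1/7. Comparing w² coeff: α = -γ = -1/49
Result: (-1/49)/(w - 3) + (1/7)/(w - 3)² + (1/49)/(w + 4)


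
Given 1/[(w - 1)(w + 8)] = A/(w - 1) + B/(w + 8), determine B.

Cover-up at w = -8: B = 1/(-8 - 1) = -1/9


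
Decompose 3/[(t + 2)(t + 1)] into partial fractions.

3/(t + 2)(t + 1) = P/(t + 2) + Q/(t + 1). P = 3/(-2 + 1) = -3, Q = 3/(-1 + 2) = 3
Result: -3/(t + 2) + 3/(t + 1)


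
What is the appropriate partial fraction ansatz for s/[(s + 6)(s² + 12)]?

Linear + irreducible quadratic: P/(s + 6) + (Qs + R)/(s² + 12)


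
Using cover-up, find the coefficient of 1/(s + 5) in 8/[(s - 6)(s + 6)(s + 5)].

Cover (s + 5), set s=-5: 8/[(-5 - 6)(-5 + 6)] = -8/11


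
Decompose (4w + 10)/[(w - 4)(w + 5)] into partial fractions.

At w=4: A = (4·4 + 10)/(4 + 5) = 26/9. At w=-5: B = (4·(-5) + 10)/(-5 - 4) = 10/9
Result: (26/9)/(w - 4) + (10/9)/(w + 5)


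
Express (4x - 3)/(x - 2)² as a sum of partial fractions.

(4x - 3) = A(x - 2) + B. At x = 2: B = 4·2 - 3 = 5. Coeff of x: A = 4
Result: 4/(x - 2) + 5/(x - 2)²


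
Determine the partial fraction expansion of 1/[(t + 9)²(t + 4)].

Cover-up at t=-4: C = 1/(-4 + 9)² = 1/25. Cover-up at t=-9: B = 1/(-9 + 4) = -1/5. Comparing t² coeff: A = -C = -1/25
Result: (-1/25)/(t + 9) - (1/5)/(t + 9)² + (1/25)/(t + 4)


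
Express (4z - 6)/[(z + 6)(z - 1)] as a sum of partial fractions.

At z=-6: α = (4·(-6) - 6)/(-6 - 1) = 30/7. At z=1: β = (4·1 - 6)/(1 + 6) = -2/7
Result: (30/7)/(z + 6) - (2/7)/(z - 1)


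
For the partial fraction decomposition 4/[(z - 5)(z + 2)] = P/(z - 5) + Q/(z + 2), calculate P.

Cover-up at z = 5: P = 4/(5 + 2) = 4/7


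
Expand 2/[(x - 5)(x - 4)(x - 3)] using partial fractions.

Using cover-up method: α = 1, β = -2, γ = 1
Result: 1/(x - 5) - 2/(x - 4) + 1/(x - 3)


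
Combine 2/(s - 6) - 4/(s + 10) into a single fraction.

Common denominator (s - 6)(s + 10). Numerator: 2(s + 10) - 4(s - 6) = (2s + 20) - (4s - 24) = -2s + 44
Result: (-2s + 44)/[(s - 6)(s + 10)]


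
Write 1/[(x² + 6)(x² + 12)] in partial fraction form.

Coefficient matching gives α = γ = 0, β = 1/(12-6) = 1/6, δ = -β = -1/6
Result: (1/6)/(x² + 6) - (1/6)/(x² + 12)


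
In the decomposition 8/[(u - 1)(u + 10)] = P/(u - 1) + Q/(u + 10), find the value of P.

Cover-up at u = 1: P = 8/(1 + 10) = 8/11


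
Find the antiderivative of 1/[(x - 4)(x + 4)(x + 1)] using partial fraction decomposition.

Cover-up: α = 1/40, β = 1/24, γ = -1/15. Decomposition: (1/40)/(x - 4) + (1/24)/(x + 4) - (1/15)/(x + 1). Integrate each term: (1/40) ln|(x - 4)| + (1/24) ln|(x + 4)| - (1/15) ln|(x + 1)| + C


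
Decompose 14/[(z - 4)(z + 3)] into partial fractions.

14/(z - 4)(z + 3) = α/(z - 4) + β/(z + 3). α = 14/(4 + 3) = 2, β = 14/(-3 - 4) = -2
Result: 2/(z - 4) - 2/(z + 3)


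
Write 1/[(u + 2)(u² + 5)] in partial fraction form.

Cover-up at u = -2: A = 1/((-2)² + 5) = 1/9. Then B = -A = -1/9, C = -A·(0 - 2) = 2/9
Result: (1/9)/(u + 2) - ((1/9)u - 2/9)/(u² + 5)


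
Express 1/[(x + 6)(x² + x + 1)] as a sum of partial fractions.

Cover-up at x = -6: α = 1/((-6)² + 1·(-6) + 1) = 1/31. Then β = -α = -1/31, γ = -α·(1 - 6) = 5/31
Result: (1/31)/(x + 6) - ((1/31)x - 5/31)/(x² + x + 1)


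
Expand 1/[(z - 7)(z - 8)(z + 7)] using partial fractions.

Using cover-up method: P = -1/14, Q = 1/15, R = 1/210
Result: (-1/14)/(z - 7) + (1/15)/(z - 8) + (1/210)/(z + 7)


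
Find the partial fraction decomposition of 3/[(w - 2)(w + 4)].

3/(w - 2)(w + 4) = A/(w - 2) + B/(w + 4). A = 3/(2 + 4) = 1/2, B = 3/(-4 - 2) = -1/2
Result: (1/2)/(w - 2) - (1/2)/(w + 4)


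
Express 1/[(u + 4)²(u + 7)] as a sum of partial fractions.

Cover-up at u=-7: γ = 1/(-7 + 4)² = 1/9. Cover-up at u=-4: β = 1/(-4 + 7) = 1/3. Comparing u² coeff: α = -γ = -1/9
Result: (-1/9)/(u + 4) + (1/3)/(u + 4)² + (1/9)/(u + 7)


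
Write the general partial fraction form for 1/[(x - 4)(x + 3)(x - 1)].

Three distinct linear factors: P/(x - 4) + Q/(x + 3) + R/(x - 1)


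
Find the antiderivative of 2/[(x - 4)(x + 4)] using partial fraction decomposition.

Decompose: 2/[(x - 4)(x + 4)] = (1/4)/(x - 4) - (1/4)/(x + 4). Integrate each term: (1/4) ln|(x - 4)| - (1/4) ln|(x + 4)| + C


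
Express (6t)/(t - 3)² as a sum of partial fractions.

(6t) = A(t - 3) + B. At t = 3: B = 6·3 + 0 = 18. Coeff of t: A = 6
Result: 6/(t - 3) + 18/(t - 3)²


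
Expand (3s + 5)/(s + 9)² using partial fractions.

(3s + 5) = P(s + 9) + Q. At s = -9: Q = 3·(-9) + 5 = -22. Coeff of s: P = 3
Result: 3/(s + 9) - 22/(s + 9)²


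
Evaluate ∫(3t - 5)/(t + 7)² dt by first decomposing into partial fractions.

Decompose: P = 3, Q = 3·(-7) - 5 = -26, so (3t - 5)/(t + 7)² = 3/(t + 7) - 26/(t + 7)². Integrate: ∫ P/(t + 7) dt = 3 ln|(t + 7)|; ∫ Q/(t + 7)² dt = 26/(t + 7). Sum: 3 ln|(t + 7)| + 26/(t + 7) + C


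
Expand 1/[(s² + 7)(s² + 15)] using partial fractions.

Coefficient matching gives P = R = 0, Q = 1/(15-7) = 1/8, S = -Q = -1/8
Result: (1/8)/(s² + 7) - (1/8)/(s² + 15)


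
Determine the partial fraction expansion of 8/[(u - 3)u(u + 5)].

Using cover-up method: A = 1/3, B = -8/15, C = 1/5
Result: (1/3)/(u - 3) - (8/15)/u + (1/5)/(u + 5)


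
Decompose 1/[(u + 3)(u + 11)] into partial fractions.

1/(u + 3)(u + 11) = α/(u + 3) + β/(u + 11). α = 1/(-3 + 11) = 1/8, β = 1/(-11 + 3) = -1/8
Result: (1/8)/(u + 3) - (1/8)/(u + 11)


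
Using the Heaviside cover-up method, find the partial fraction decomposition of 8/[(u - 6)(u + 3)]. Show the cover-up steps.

Cover (u - 6): set u=6, get α = 8/(6 + 3) = 8/9. Cover (u + 3): set u=-3, get β = 8/(-3 - 6) = -8/9.
Result: (8/9)/(u - 6) - (8/9)/(u + 3)


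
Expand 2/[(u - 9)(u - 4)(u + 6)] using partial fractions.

Using cover-up method: A = 2/75, B = -1/25, C = 1/75
Result: (2/75)/(u - 9) - (1/25)/(u - 4) + (1/75)/(u + 6)


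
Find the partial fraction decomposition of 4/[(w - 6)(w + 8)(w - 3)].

Using cover-up method: P = 2/21, Q = 2/77, R = -4/33
Result: (2/21)/(w - 6) + (2/77)/(w + 8) - (4/33)/(w - 3)


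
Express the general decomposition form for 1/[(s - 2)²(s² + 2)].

Repeated linear + quadratic: A/(s - 2) + B/(s - 2)² + (Cs + D)/(s² + 2)


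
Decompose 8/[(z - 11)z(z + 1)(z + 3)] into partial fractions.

Using Heaviside cover-up: (1/231)/(z - 11) - (8/33)/z + (1/3)/(z + 1) - (2/21)/(z + 3)


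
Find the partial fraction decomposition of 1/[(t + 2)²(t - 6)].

Cover-up at t=6: γ = 1/(6 + 2)² = 1/64. Cover-up at t=-2: β = 1/(-2 - 6) = -1/8. Comparing t² coeff: α = -γ = -1/64
Result: (-1/64)/(t + 2) - (1/8)/(t + 2)² + (1/64)/(t - 6)


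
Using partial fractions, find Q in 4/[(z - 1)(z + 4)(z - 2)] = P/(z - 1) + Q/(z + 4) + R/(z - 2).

Cover-up at z = -4: Q = 4/[(-4 - 1)(-4 - 2)] = 4/[(-5)(-6)] = 4/30 = 2/15


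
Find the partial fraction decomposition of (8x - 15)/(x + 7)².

(8x - 15) = A(x + 7) + B. At x = -7: B = 8·(-7) - 15 = -71. Coeff of x: A = 8
Result: 8/(x + 7) - 71/(x + 7)²


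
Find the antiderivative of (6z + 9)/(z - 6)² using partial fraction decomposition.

Decompose: P = 6, Q = 6·6 + 9 = 45, so (6z + 9)/(z - 6)² = 6/(z - 6) + 45/(z - 6)². Integrate: ∫ P/(z - 6) dz = 6 ln|(z - 6)|; ∫ Q/(z - 6)² dz = -45/(z - 6). Sum: 6 ln|(z - 6)| - 45/(z - 6) + C


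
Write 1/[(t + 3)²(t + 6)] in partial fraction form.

Cover-up at t=-6: C = 1/(-6 + 3)² = 1/9. Cover-up at t=-3: B = 1/(-3 + 6) = 1/3. Comparing t² coeff: A = -C = -1/9
Result: (-1/9)/(t + 3) + (1/3)/(t + 3)² + (1/9)/(t + 6)


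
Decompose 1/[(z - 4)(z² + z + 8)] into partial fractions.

Cover-up at z = 4: A = 1/(4² + 1·4 + 8) = 1/28. Then B = -A = -1/28, C = -A·(1 + 4) = -5/28
Result: (1/28)/(z - 4) - ((1/28)z + 5/28)/(z² + z + 8)


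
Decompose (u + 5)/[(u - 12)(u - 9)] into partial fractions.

At u=12: P = (1·12 + 5)/(12 - 9) = 17/3. At u=9: Q = (1·9 + 5)/(9 - 12) = -14/3
Result: (17/3)/(u - 12) - (14/3)/(u - 9)


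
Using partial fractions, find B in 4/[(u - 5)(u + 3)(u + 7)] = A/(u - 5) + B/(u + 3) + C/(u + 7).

Cover-up at u = -3: B = 4/[(-3 - 5)(-3 + 7)] = 4/[(-8)(4)] = -4/32 = -1/8


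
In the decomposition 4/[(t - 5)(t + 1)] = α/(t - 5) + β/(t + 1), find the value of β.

Cover-up at t = -1: β = 4/(-1 - 5) = -4/6 = -2/3


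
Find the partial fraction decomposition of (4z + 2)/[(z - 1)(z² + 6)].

At z=1: A = (4·1 + 2)/(1² + 6) = 6/7. B = -A = -6/7, C = 4 - 1·A = 22/7
Result: (6/7)/(z - 1) - ((6/7)z - 22/7)/(z² + 6)


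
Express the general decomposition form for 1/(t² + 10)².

Repeated quadratic factor: (Pt + Q)/(t² + 10) + (Rt + S)/(t² + 10)²


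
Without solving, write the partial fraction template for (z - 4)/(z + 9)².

Repeated linear factor: α/(z + 9) + β/(z + 9)²


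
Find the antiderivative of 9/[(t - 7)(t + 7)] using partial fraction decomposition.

Decompose: 9/[(t - 7)(t + 7)] = (9/14)/(t - 7) - (9/14)/(t + 7). Integrate each term: (9/14) ln|(t - 7)| - (9/14) ln|(t + 7)| + C


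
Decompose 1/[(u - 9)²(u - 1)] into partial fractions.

Cover-up at u=1: R = 1/(1 - 9)² = 1/64. Cover-up at u=9: Q = 1/(9 - 1) = 1/8. Comparing u² coeff: P = -R = -1/64
Result: (-1/64)/(u - 9) + (1/8)/(u - 9)² + (1/64)/(u - 1)


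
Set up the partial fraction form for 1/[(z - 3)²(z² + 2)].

Repeated linear + quadratic: A/(z - 3) + B/(z - 3)² + (Cz + D)/(z² + 2)


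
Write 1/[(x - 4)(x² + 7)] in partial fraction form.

Cover-up at x = 4: P = 1/(4² + 7) = 1/23. Then Q = -P = -1/23, R = -P·(0 + 4) = -4/23
Result: (1/23)/(x - 4) - ((1/23)x + 4/23)/(x² + 7)


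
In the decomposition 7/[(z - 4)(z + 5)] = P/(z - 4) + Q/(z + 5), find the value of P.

Cover-up at z = 4: P = 7/(4 + 5) = 7/9


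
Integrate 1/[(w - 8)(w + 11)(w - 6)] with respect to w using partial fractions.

Cover-up: P = 1/38, Q = 1/323, R = -1/34. Decomposition: (1/38)/(w - 8) + (1/323)/(w + 11) - (1/34)/(w - 6). Integrate each term: (1/38) ln|(w - 8)| + (1/323) ln|(w + 11)| - (1/34) ln|(w - 6)| + C


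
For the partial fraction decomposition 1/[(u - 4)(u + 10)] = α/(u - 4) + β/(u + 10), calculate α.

Cover-up at u = 4: α = 1/(4 + 10) = 1/14


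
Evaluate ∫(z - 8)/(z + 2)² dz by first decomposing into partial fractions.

Decompose: α = 1, β = 1·(-2) - 8 = -10, so (z - 8)/(z + 2)² = 1/(z + 2) - 10/(z + 2)². Integrate: ∫ α/(z + 2) dz = ln|(z + 2)|; ∫ β/(z + 2)² dz = 10/(z + 2). Sum: ln|(z + 2)| + 10/(z + 2) + C


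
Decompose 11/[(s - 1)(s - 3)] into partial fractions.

11/(s - 1)(s - 3) = α/(s - 1) + β/(s - 3). α = 11/(1 - 3) = -11/2, β = 11/(3 - 1) = 11/2
Result: (-11/2)/(s - 1) + (11/2)/(s - 3)


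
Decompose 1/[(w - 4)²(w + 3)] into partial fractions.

Cover-up at w=-3: C = 1/(-3 - 4)² = 1/49. Cover-up at w=4: B = 1/(4 + 3) = 1/7. Comparing w² coeff: A = -C = -1/49
Result: (-1/49)/(w - 4) + (1/7)/(w - 4)² + (1/49)/(w + 3)


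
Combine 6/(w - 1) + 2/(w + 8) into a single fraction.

Common denominator (w - 1)(w + 8). Numerator: 6(w + 8) + 2(w - 1) = (6w + 48) + (2w - 2) = 8w + 46
Result: (8w + 46)/[(w - 1)(w + 8)]


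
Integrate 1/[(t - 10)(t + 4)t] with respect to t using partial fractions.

Cover-up: A = 1/140, B = 1/56, C = -1/40. Decomposition: (1/140)/(t - 10) + (1/56)/(t + 4) - (1/40)/t. Integrate each term: (1/140) ln|(t - 10)| + (1/56) ln|(t + 4)| - (1/40) ln|t| + C


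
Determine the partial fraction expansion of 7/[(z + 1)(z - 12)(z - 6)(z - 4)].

Using Heaviside cover-up: (-1/65)/(z + 1) + (7/624)/(z - 12) - (1/12)/(z - 6) + (7/80)/(z - 4)


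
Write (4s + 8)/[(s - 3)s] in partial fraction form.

At s=3: P = (4·3 + 8)/(3 - 0) = 20/3. At s=0: Q = (4·0 + 8)/(0 - 3) = -8/3
Result: (20/3)/(s - 3) - (8/3)/s


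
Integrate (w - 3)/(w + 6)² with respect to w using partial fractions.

Decompose: P = 1, Q = 1·(-6) - 3 = -9, so (w - 3)/(w + 6)² = 1/(w + 6) - 9/(w + 6)². Integrate: ∫ P/(w + 6) dw = ln|(w + 6)|; ∫ Q/(w + 6)² dw = 9/(w + 6). Sum: ln|(w + 6)| + 9/(w + 6) + C


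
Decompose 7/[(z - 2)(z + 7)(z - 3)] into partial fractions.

Using cover-up method: α = -7/9, β = 7/90, γ = 7/10
Result: (-7/9)/(z - 2) + (7/90)/(z + 7) + (7/10)/(z - 3)


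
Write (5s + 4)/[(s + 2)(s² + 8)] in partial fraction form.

At s=-2: A = (5·(-2) + 4)/((-2)² + 8) = -1/2. B = -A = 1/2, C = 5 - (-2)·A = 4
Result: (-1/2)/(s + 2) + ((1/2)s + 4)/(s² + 8)


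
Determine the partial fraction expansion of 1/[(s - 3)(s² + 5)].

Cover-up at s = 3: α = 1/(3² + 5) = 1/14. Then β = -α = -1/14, γ = -α·(0 + 3) = -3/14
Result: (1/14)/(s - 3) - ((1/14)s + 3/14)/(s² + 5)


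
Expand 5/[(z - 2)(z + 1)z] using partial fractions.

Using cover-up method: A = 5/6, B = 5/3, C = -5/2
Result: (5/6)/(z - 2) + (5/3)/(z + 1) - (5/2)/z


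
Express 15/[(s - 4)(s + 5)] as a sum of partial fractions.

15/(s - 4)(s + 5) = α/(s - 4) + β/(s + 5). α = 15/(4 + 5) = 5/3, β = 15/(-5 - 4) = -5/3
Result: (5/3)/(s - 4) - (5/3)/(s + 5)


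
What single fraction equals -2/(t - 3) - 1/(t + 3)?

Common denominator (t - 3)(t + 3). Numerator: -2(t + 3) - 1(t - 3) = (-2t - 6) - (t - 3) = -3t - 3
Result: (-3t - 3)/[(t - 3)(t + 3)]


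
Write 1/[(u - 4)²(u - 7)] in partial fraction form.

Cover-up at u=7: γ = 1/(7 - 4)² = 1/9. Cover-up at u=4: β = 1/(4 - 7) = -1/3. Comparing u² coeff: α = -γ = -1/9
Result: (-1/9)/(u - 4) - (1/3)/(u - 4)² + (1/9)/(u - 7)


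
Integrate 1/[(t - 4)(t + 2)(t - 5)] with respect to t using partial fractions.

Cover-up: α = -1/6, β = 1/42, γ = 1/7. Decomposition: (-1/6)/(t - 4) + (1/42)/(t + 2) + (1/7)/(t - 5). Integrate each term: (-1/6) ln|(t - 4)| + (1/42) ln|(t + 2)| + (1/7) ln|(t - 5)| + C


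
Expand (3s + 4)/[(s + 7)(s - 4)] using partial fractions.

At s=-7: A = (3·(-7) + 4)/(-7 - 4) = 17/11. At s=4: B = (3·4 + 4)/(4 + 7) = 16/11
Result: (17/11)/(s + 7) + (16/11)/(s - 4)


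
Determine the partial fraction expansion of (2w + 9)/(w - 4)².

(2w + 9) = A(w - 4) + B. At w = 4: B = 2·4 + 9 = 17. Coeff of w: A = 2
Result: 2/(w - 4) + 17/(w - 4)²


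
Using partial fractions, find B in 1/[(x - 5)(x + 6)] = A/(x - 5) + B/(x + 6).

Cover-up at x = -6: B = 1/(-6 - 5) = -1/11


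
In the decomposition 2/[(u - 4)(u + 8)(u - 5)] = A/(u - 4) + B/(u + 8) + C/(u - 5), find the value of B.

Cover-up at u = -8: B = 2/[(-8 - 4)(-8 - 5)] = 2/[(-12)(-13)] = 2/156 = 1/78


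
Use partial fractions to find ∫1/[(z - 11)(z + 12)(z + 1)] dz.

Cover-up: α = 1/276, β = 1/253, γ = -1/132. Decomposition: (1/276)/(z - 11) + (1/253)/(z + 12) - (1/132)/(z + 1). Integrate each term: (1/276) ln|(z - 11)| + (1/253) ln|(z + 12)| - (1/132) ln|(z + 1)| + C


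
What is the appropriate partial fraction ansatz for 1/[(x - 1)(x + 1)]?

Distinct linear factors: α/(x - 1) + β/(x + 1)


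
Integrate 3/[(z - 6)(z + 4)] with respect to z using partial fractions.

Decompose: 3/[(z - 6)(z + 4)] = (3/10)/(z - 6) - (3/10)/(z + 4). Integrate each term: (3/10) ln|(z - 6)| - (3/10) ln|(z + 4)| + C


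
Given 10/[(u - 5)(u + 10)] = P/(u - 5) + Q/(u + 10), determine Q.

Cover-up at u = -10: Q = 10/(-10 - 5) = -10/15 = -2/3


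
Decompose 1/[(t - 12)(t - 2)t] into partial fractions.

Using cover-up method: A = 1/120, B = -1/20, C = 1/24
Result: (1/120)/(t - 12) - (1/20)/(t - 2) + (1/24)/t


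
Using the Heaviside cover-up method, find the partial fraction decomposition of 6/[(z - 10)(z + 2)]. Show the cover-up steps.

Cover (z - 10): set z=10, get α = 6/(10 + 2) = 1/2. Cover (z + 2): set z=-2, get β = 6/(-2 - 10) = -1/2.
Result: (1/2)/(z - 10) - (1/2)/(z + 2)


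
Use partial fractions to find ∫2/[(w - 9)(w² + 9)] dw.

Cover-up at w=9: α = 2/(9²+9) = 1/45. Coeff matching: β = -1/45, γ = -1/5. Decomposition: (1/45)/(w - 9) - ((1/45)w + 1/5)/(w² + 9). Integrate: linear → ln, quadratic → (1/2)ln + arctan: (1/45) ln|(w - 9)| - (1/90) ln(w² + 9) - (1/15) arctan(w/3) + C


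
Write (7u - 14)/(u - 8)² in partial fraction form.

(7u - 14) = α(u - 8) + β. At u = 8: β = 7·8 - 14 = 42. Coeff of u: α = 7
Result: 7/(u - 8) + 42/(u - 8)²


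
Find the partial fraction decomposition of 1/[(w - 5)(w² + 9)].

Cover-up at w = 5: A = 1/(5² + 9) = 1/34. Then B = -A = -1/34, C = -A·(0 + 5) = -5/34
Result: (1/34)/(w - 5) - ((1/34)w + 5/34)/(w² + 9)


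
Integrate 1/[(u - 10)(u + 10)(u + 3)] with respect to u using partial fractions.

Cover-up: A = 1/260, B = 1/140, C = -1/91. Decomposition: (1/260)/(u - 10) + (1/140)/(u + 10) - (1/91)/(u + 3). Integrate each term: (1/260) ln|(u - 10)| + (1/140) ln|(u + 10)| - (1/91) ln|(u + 3)| + C


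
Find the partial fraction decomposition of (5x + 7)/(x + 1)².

(5x + 7) = α(x + 1) + β. At x = -1: β = 5·(-1) + 7 = 2. Coeff of x: α = 5
Result: 5/(x + 1) + 2/(x + 1)²


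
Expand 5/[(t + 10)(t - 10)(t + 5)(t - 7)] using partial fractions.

Using Heaviside cover-up: (-1/340)/(t + 10) + (1/180)/(t - 10) + (1/180)/(t + 5) - (5/612)/(t - 7)


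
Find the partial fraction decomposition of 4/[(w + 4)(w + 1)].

4/(w + 4)(w + 1) = P/(w + 4) + Q/(w + 1). P = 4/(-4 + 1) = -4/3, Q = 4/(-1 + 4) = 4/3
Result: (-4/3)/(w + 4) + (4/3)/(w + 1)


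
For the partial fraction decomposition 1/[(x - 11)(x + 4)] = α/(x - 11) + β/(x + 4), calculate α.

Cover-up at x = 11: α = 1/(11 + 4) = 1/15


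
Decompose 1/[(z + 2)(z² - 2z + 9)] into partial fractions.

Cover-up at z = -2: α = 1/((-2)² - 2·(-2) + 9) = 1/17. Then β = -α = -1/17, γ = -α·(-2 - 2) = 4/17
Result: (1/17)/(z + 2) - ((1/17)z - 4/17)/(z² - 2z + 9)


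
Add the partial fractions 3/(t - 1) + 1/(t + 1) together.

Common denominator (t - 1)(t + 1). Numerator: 3(t + 1) + 1(t - 1) = (3t + 3) + (t - 1) = 4t + 2
Result: (4t + 2)/[(t - 1)(t + 1)]


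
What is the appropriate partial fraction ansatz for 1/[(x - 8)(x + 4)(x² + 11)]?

Two linear + quadratic: α/(x - 8) + β/(x + 4) + (γx + δ)/(x² + 11)


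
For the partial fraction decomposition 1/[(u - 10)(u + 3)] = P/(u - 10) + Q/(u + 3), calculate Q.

Cover-up at u = -3: Q = 1/(-3 - 10) = -1/13


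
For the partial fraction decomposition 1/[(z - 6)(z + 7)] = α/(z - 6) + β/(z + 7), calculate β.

Cover-up at z = -7: β = 1/(-7 - 6) = -1/13


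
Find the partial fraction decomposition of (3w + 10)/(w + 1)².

(3w + 10) = A(w + 1) + B. At w = -1: B = 3·(-1) + 10 = 7. Coeff of w: A = 3
Result: 3/(w + 1) + 7/(w + 1)²


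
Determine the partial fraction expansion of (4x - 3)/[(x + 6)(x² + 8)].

At x=-6: P = (4·(-6) - 3)/((-6)² + 8) = -27/44. Q = -P = 27/44, R = 4 - (-6)·P = 7/22
Result: (-27/44)/(x + 6) + ((27/44)x + 7/22)/(x² + 8)


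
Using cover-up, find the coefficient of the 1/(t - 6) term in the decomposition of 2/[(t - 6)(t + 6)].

Cover (t - 6), set t=6: 2/((t + 6) at t=6) = 2/(12) = 1/6


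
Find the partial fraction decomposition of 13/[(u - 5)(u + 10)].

13/(u - 5)(u + 10) = α/(u - 5) + β/(u + 10). α = 13/(5 + 10) = 13/15, β = 13/(-10 - 5) = -13/15
Result: (13/15)/(u - 5) - (13/15)/(u + 10)


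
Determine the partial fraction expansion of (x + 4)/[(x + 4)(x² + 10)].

At x=-4: α = (1·(-4) + 4)/((-4)² + 10) = 0. β = -α = 0, γ = 1 - (-4)·α = 1
Result: (1)/(x² + 10)


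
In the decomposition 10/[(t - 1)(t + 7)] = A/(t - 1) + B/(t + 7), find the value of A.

Cover-up at t = 1: A = 10/(1 + 7) = 10/8 = 5/4


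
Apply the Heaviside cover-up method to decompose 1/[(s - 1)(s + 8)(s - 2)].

Cover (s - 1), s=1: P = 1/[(1 + 8)(1 - 2)] = -1/9. Cover (s + 8), s=-8: Q = 1/[(-8 - 1)(-8 - 2)] = 1/90. Cover (s - 2), s=2: R = 1/[(2 - 1)(2 + 8)] = 1/10.
Result: (-1/9)/(s - 1) + (1/90)/(s + 8) + (1/10)/(s - 2)


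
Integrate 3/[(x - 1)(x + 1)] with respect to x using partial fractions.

Decompose: 3/[(x - 1)(x + 1)] = (3/2)/(x - 1) - (3/2)/(x + 1). Integrate each term: (3/2) ln|(x - 1)| - (3/2) ln|(x + 1)| + C


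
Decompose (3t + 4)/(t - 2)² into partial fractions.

(3t + 4) = A(t - 2) + B. At t = 2: B = 3·2 + 4 = 10. Coeff of t: A = 3
Result: 3/(t - 2) + 10/(t - 2)²


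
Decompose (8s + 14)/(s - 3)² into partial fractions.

(8s + 14) = A(s - 3) + B. At s = 3: B = 8·3 + 14 = 38. Coeff of s: A = 8
Result: 8/(s - 3) + 38/(s - 3)²


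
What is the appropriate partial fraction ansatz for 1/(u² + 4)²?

Repeated quadratic factor: (αu + β)/(u² + 4) + (γu + δ)/(u² + 4)²


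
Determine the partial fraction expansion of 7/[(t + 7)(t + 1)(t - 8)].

Using cover-up method: P = 7/90, Q = -7/54, R = 7/135
Result: (7/90)/(t + 7) - (7/54)/(t + 1) + (7/135)/(t - 8)


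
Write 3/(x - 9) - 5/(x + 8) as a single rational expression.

Common denominator (x - 9)(x + 8). Numerator: 3(x + 8) - 5(x - 9) = (3x + 24) - (5x - 45) = -2x + 69
Result: (-2x + 69)/[(x - 9)(x + 8)]


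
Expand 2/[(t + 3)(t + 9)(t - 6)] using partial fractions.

Using cover-up method: P = -1/27, Q = 1/45, R = 2/135
Result: (-1/27)/(t + 3) + (1/45)/(t + 9) + (2/135)/(t - 6)


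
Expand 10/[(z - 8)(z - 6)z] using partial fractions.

Using cover-up method: P = 5/8, Q = -5/6, R = 5/24
Result: (5/8)/(z - 8) - (5/6)/(z - 6) + (5/24)/z


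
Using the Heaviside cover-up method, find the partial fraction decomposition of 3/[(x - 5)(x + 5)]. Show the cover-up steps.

Cover (x - 5): set x=5, get P = 3/(5 + 5) = 3/10. Cover (x + 5): set x=-5, get Q = 3/(-5 - 5) = -3/10.
Result: (3/10)/(x - 5) - (3/10)/(x + 5)


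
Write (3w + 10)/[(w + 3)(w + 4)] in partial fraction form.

At w=-3: α = (3·(-3) + 10)/(-3 + 4) = 1. At w=-4: β = (3·(-4) + 10)/(-4 + 3) = 2
Result: 1/(w + 3) + 2/(w + 4)


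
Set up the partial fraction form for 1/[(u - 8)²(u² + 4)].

Repeated linear + quadratic: α/(u - 8) + β/(u - 8)² + (γu + δ)/(u² + 4)


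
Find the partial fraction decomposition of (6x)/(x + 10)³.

(6x) = α(x + 10)² + β(x + 10) + γ. At x = -10: γ = 6·(-10) + 0 = -60. Coefficients: α = 0, β = 6
Result: 6/(x + 10)² - 60/(x + 10)³


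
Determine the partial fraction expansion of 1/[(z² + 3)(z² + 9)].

Coefficient matching gives A = C = 0, B = 1/(9-3) = 1/6, D = -B = -1/6
Result: (1/6)/(z² + 3) - (1/6)/(z² + 9)


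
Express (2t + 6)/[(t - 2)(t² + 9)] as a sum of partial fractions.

At t=2: α = (2·2 + 6)/(2² + 9) = 10/13. β = -α = -10/13, γ = 2 - 2·α = 6/13
Result: (10/13)/(t - 2) - ((10/13)t - 6/13)/(t² + 9)


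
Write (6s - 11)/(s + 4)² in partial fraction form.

(6s - 11) = P(s + 4) + Q. At s = -4: Q = 6·(-4) - 11 = -35. Coeff of s: P = 6
Result: 6/(s + 4) - 35/(s + 4)²


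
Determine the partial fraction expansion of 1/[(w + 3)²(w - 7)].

Cover-up at w=7: C = 1/(7 + 3)² = 1/100. Cover-up at w=-3: B = 1/(-3 - 7) = -1/10. Comparing w² coeff: A = -C = -1/100
Result: (-1/100)/(w + 3) - (1/10)/(w + 3)² + (1/100)/(w - 7)


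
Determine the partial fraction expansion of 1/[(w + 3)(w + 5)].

1/(w + 3)(w + 5) = α/(w + 3) + β/(w + 5). α = 1/(-3 + 5) = 1/2, β = 1/(-5 + 3) = -1/2
Result: (1/2)/(w + 3) - (1/2)/(w + 5)


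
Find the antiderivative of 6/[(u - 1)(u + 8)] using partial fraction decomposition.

Decompose: 6/[(u - 1)(u + 8)] = (2/3)/(u - 1) - (2/3)/(u + 8). Integrate each term: (2/3) ln|(u - 1)| - (2/3) ln|(u + 8)| + C


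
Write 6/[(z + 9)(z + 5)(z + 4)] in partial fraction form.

Using cover-up method: α = 3/10, β = -3/2, γ = 6/5
Result: (3/10)/(z + 9) - (3/2)/(z + 5) + (6/5)/(z + 4)


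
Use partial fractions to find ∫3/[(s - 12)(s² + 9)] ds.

Cover-up at s=12: α = 3/(12²+9) = 1/51. Coeff matching: β = -1/51, γ = -4/17. Decomposition: (1/51)/(s - 12) - ((1/51)s + 4/17)/(s² + 9). Integrate: linear → ln, quadratic → (1/2)ln + arctan: (1/51) ln|(s - 12)| - (1/102) ln(s² + 9) - (4/51) arctan(s/3) + C


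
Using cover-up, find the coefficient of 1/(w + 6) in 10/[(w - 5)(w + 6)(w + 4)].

Cover (w + 6), set w=-6: 10/[(-6 - 5)(-6 + 4)] = 5/11


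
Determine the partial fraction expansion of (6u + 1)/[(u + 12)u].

At u=-12: α = (6·(-12) + 1)/(-12 - 0) = 71/12. At u=0: β = (6·0 + 1)/(0 + 12) = 1/12
Result: (71/12)/(u + 12) + (1/12)/u


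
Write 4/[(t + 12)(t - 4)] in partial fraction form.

4/(t + 12)(t - 4) = P/(t + 12) + Q/(t - 4). P = 4/(-12 - 4) = -1/4, Q = 4/(4 + 12) = 1/4
Result: (-1/4)/(t + 12) + (1/4)/(t - 4)


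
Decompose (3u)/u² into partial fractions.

(3u) = Pu + Q. At u = 0: Q = 3·0 + 0 = 0. Coeff of u: P = 3
Result: 3/u


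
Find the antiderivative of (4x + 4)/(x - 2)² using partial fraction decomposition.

Decompose: α = 4, β = 4·2 + 4 = 12, so (4x + 4)/(x - 2)² = 4/(x - 2) + 12/(x - 2)². Integrate: ∫ α/(x - 2) dx = 4 ln|(x - 2)|; ∫ β/(x - 2)² dx = -12/(x - 2). Sum: 4 ln|(x - 2)| - 12/(x - 2) + C


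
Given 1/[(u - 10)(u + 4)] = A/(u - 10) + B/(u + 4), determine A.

Cover-up at u = 10: A = 1/(10 + 4) = 1/14


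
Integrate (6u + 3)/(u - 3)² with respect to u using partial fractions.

Decompose: P = 6, Q = 6·3 + 3 = 21, so (6u + 3)/(u - 3)² = 6/(u - 3) + 21/(u - 3)². Integrate: ∫ P/(u - 3) du = 6 ln|(u - 3)|; ∫ Q/(u - 3)² du = -21/(u - 3). Sum: 6 ln|(u - 3)| - 21/(u - 3) + C


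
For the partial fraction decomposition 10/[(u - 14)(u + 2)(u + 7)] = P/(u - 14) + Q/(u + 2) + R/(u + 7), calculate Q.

Cover-up at u = -2: Q = 10/[(-2 - 14)(-2 + 7)] = 10/[(-16)(5)] = -10/80 = -1/8


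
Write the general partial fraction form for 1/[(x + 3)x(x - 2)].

Three distinct linear factors: α/(x + 3) + β/x + γ/(x - 2)


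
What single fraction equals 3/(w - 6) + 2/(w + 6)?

Common denominator (w - 6)(w + 6). Numerator: 3(w + 6) + 2(w - 6) = (3w + 18) + (2w - 12) = 5w + 6
Result: (5w + 6)/[(w - 6)(w + 6)]


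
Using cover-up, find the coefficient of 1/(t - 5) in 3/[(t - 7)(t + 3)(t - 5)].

Cover (t - 5), set t=5: 3/[(5 - 7)(5 + 3)] = -3/16


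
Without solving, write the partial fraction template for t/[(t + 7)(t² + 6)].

Linear + irreducible quadratic: A/(t + 7) + (Bt + C)/(t² + 6)


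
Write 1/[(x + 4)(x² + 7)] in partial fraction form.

Cover-up at x = -4: α = 1/((-4)² + 7) = 1/23. Then β = -α = -1/23, γ = -α·(0 - 4) = 4/23
Result: (1/23)/(x + 4) - ((1/23)x - 4/23)/(x² + 7)


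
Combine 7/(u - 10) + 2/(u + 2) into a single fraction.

Common denominator (u - 10)(u + 2). Numerator: 7(u + 2) + 2(u - 10) = (7u + 14) + (2u - 20) = 9u - 6
Result: (9u - 6)/[(u - 10)(u + 2)]


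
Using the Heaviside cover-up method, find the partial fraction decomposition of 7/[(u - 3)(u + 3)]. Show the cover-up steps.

Cover (u - 3): set u=3, get A = 7/(3 + 3) = 7/6. Cover (u + 3): set u=-3, get B = 7/(-3 - 3) = -7/6.
Result: (7/6)/(u - 3) - (7/6)/(u + 3)


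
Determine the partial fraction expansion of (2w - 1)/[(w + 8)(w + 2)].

At w=-8: A = (2·(-8) - 1)/(-8 + 2) = 17/6. At w=-2: B = (2·(-2) - 1)/(-2 + 8) = -5/6
Result: (17/6)/(w + 8) - (5/6)/(w + 2)


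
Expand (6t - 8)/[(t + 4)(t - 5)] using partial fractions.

At t=-4: α = (6·(-4) - 8)/(-4 - 5) = 32/9. At t=5: β = (6·5 - 8)/(5 + 4) = 22/9
Result: (32/9)/(t + 4) + (22/9)/(t - 5)


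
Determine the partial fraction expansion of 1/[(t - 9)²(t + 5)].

Cover-up at t=-5: C = 1/(-5 - 9)² = 1/196. Cover-up at t=9: B = 1/(9 + 5) = 1/14. Comparing t² coeff: A = -C = -1/196
Result: (-1/196)/(t - 9) + (1/14)/(t - 9)² + (1/196)/(t + 5)


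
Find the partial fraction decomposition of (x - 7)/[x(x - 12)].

At x=0: α = (1·0 - 7)/(0 - 12) = 7/12. At x=12: β = (1·12 - 7)/(12 - 0) = 5/12
Result: (7/12)/x + (5/12)/(x - 12)


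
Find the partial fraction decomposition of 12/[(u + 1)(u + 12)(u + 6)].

Using cover-up method: P = 12/55, Q = 2/11, R = -2/5
Result: (12/55)/(u + 1) + (2/11)/(u + 12) - (2/5)/(u + 6)


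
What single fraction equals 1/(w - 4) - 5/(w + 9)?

Common denominator (w - 4)(w + 9). Numerator: 1(w + 9) - 5(w - 4) = (w + 9) - (5w - 20) = -4w + 29
Result: (-4w + 29)/[(w - 4)(w + 9)]


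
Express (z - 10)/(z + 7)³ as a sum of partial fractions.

(z - 10) = α(z + 7)² + β(z + 7) + γ. At z = -7: γ = 1·(-7) - 10 = -17. Coefficients: α = 0, β = 1
Result: 1/(z + 7)² - 17/(z + 7)³


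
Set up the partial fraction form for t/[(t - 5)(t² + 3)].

Linear + irreducible quadratic: P/(t - 5) + (Qt + R)/(t² + 3)


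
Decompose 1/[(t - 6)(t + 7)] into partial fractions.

1/(t - 6)(t + 7) = α/(t - 6) + β/(t + 7). α = 1/(6 + 7) = 1/13, β = 1/(-7 - 6) = -1/13
Result: (1/13)/(t - 6) - (1/13)/(t + 7)


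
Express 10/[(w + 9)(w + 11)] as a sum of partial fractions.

10/(w + 9)(w + 11) = A/(w + 9) + B/(w + 11). A = 10/(-9 + 11) = 5, B = 10/(-11 + 9) = -5
Result: 5/(w + 9) - 5/(w + 11)


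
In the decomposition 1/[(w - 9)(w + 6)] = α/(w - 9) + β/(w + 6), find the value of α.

Cover-up at w = 9: α = 1/(9 + 6) = 1/15


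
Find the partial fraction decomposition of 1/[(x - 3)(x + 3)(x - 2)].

Using cover-up method: A = 1/6, B = 1/30, C = -1/5
Result: (1/6)/(x - 3) + (1/30)/(x + 3) - (1/5)/(x - 2)


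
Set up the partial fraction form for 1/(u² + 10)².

Repeated quadratic factor: (Au + B)/(u² + 10) + (Cu + D)/(u² + 10)²


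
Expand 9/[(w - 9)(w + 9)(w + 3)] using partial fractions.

Using cover-up method: α = 1/24, β = 1/12, γ = -1/8
Result: (1/24)/(w - 9) + (1/12)/(w + 9) - (1/8)/(w + 3)


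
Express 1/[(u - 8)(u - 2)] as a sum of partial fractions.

1/(u - 8)(u - 2) = P/(u - 8) + Q/(u - 2). P = 1/(8 - 2) = 1/6, Q = 1/(2 - 8) = -1/6
Result: (1/6)/(u - 8) - (1/6)/(u - 2)


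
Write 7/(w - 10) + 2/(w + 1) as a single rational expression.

Common denominator (w - 10)(w + 1). Numerator: 7(w + 1) + 2(w - 10) = (7w + 7) + (2w - 20) = 9w - 13
Result: (9w - 13)/[(w - 10)(w + 1)]


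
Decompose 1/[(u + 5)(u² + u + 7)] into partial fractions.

Cover-up at u = -5: A = 1/((-5)² + 1·(-5) + 7) = 1/27. Then B = -A = -1/27, C = -A·(1 - 5) = 4/27
Result: (1/27)/(u + 5) - ((1/27)u - 4/27)/(u² + u + 7)


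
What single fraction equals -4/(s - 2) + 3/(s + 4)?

Common denominator (s - 2)(s + 4). Numerator: -4(s + 4) + 3(s - 2) = (-4s - 16) + (3s - 6) = -s - 22
Result: (-s - 22)/[(s - 2)(s + 4)]


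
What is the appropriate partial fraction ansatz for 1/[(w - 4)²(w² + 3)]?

Repeated linear + quadratic: P/(w - 4) + Q/(w - 4)² + (Rw + S)/(w² + 3)


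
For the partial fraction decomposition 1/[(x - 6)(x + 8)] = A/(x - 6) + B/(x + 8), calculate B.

Cover-up at x = -8: B = 1/(-8 - 6) = -1/14


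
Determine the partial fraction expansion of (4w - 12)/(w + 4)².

(4w - 12) = A(w + 4) + B. At w = -4: B = 4·(-4) - 12 = -28. Coeff of w: A = 4
Result: 4/(w + 4) - 28/(w + 4)²


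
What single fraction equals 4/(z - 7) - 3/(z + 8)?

Common denominator (z - 7)(z + 8). Numerator: 4(z + 8) - 3(z - 7) = (4z + 32) - (3z - 21) = z + 53
Result: (z + 53)/[(z - 7)(z + 8)]


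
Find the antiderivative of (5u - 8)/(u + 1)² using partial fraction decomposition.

Decompose: A = 5, B = 5·(-1) - 8 = -13, so (5u - 8)/(u + 1)² = 5/(u + 1) - 13/(u + 1)². Integrate: ∫ A/(u + 1) du = 5 ln|(u + 1)|; ∫ B/(u + 1)² du = 13/(u + 1). Sum: 5 ln|(u + 1)| + 13/(u + 1) + C


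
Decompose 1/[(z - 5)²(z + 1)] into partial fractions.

Cover-up at z=-1: C = 1/(-1 - 5)² = 1/36. Cover-up at z=5: B = 1/(5 + 1) = 1/6. Comparing z² coeff: A = -C = -1/36
Result: (-1/36)/(z - 5) + (1/6)/(z - 5)² + (1/36)/(z + 1)
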